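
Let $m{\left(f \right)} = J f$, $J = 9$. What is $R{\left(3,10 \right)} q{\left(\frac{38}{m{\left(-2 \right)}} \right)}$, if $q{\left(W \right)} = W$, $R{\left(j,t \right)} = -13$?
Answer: $\frac{247}{9} \approx 27.444$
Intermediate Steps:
$m{\left(f \right)} = 9 f$
$R{\left(3,10 \right)} q{\left(\frac{38}{m{\left(-2 \right)}} \right)} = - 13 \frac{38}{9 \left(-2\right)} = - 13 \frac{38}{-18} = - 13 \cdot 38 \left(- \frac{1}{18}\right) = \left(-13\right) \left(- \frac{19}{9}\right) = \frac{247}{9}$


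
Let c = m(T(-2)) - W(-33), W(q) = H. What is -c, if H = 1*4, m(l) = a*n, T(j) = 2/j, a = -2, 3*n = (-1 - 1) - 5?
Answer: -⅔ ≈ -0.66667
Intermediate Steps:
n = -7/3 (n = ((-1 - 1) - 5)/3 = (-2 - 5)/3 = (⅓)*(-7) = -7/3 ≈ -2.3333)
m(l) = 14/3 (m(l) = -2*(-7/3) = 14/3)
H = 4
W(q) = 4
c = ⅔ (c = 14/3 - 1*4 = 14/3 - 4 = ⅔ ≈ 0.66667)
-c = -1*⅔ = -⅔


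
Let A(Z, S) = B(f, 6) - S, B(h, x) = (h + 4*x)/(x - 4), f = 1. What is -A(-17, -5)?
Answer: -35/2 ≈ -17.500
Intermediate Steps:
B(h, x) = (h + 4*x)/(-4 + x)
A(Z, S) = 25/2 - S (A(Z, S) = (1 + 4*6)/(-4 + 6) - S = (1 + 24)/2 - S = (½)*25 - S = 25/2 - S)
-A(-17, -5) = -(25/2 - 1*(-5)) = -(25/2 + 5) = -1*35/2 = -35/2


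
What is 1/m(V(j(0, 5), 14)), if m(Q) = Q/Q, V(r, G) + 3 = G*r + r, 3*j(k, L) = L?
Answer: 1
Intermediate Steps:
j(k, L) = L/3
V(r, G) = -3 + r + G*r (V(r, G) = -3 + (G*r + r) = -3 + (r + G*r) = -3 + r + G*r)
m(Q) = 1
1/m(V(j(0, 5), 14)) = 1/1 = 1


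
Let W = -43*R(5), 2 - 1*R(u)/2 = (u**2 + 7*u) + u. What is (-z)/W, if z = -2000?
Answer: 1000/2709 ≈ 0.36914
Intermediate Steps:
R(u) = 4 - 16*u - 2*u**2 (R(u) = 4 - 2*((u**2 + 7*u) + u) = 4 - 2*(u**2 + 8*u) = 4 + (-16*u - 2*u**2) = 4 - 16*u - 2*u**2)
W = 5418 (W = -43*(4 - 16*5 - 2*5**2) = -43*(4 - 80 - 2*25) = -43*(4 - 80 - 50) = -43*(-126) = 5418)
(-z)/W = -1*(-2000)/5418 = 2000*(1/5418) = 1000/2709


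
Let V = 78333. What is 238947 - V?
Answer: 160614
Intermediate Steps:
238947 - V = 238947 - 1*78333 = 238947 - 78333 = 160614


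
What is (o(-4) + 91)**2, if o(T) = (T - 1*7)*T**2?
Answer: 7225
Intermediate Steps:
o(T) = T**2*(-7 + T) (o(T) = (T - 7)*T**2 = (-7 + T)*T**2 = T**2*(-7 + T))
(o(-4) + 91)**2 = ((-4)**2*(-7 - 4) + 91)**2 = (16*(-11) + 91)**2 = (-176 + 91)**2 = (-85)**2 = 7225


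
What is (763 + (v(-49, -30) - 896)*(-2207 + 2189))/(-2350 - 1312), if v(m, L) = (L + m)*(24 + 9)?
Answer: -63817/3662 ≈ -17.427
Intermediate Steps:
v(m, L) = 33*L + 33*m (v(m, L) = (L + m)*33 = 33*L + 33*m)
(763 + (v(-49, -30) - 896)*(-2207 + 2189))/(-2350 - 1312) = (763 + ((33*(-30) + 33*(-49)) - 896)*(-2207 + 2189))/(-2350 - 1312) = (763 + ((-990 - 1617) - 896)*(-18))/(-3662) = (763 + (-2607 - 896)*(-18))*(-1/3662) = (763 - 3503*(-18))*(-1/3662) = (763 + 63054)*(-1/3662) = 63817*(-1/3662) = -63817/3662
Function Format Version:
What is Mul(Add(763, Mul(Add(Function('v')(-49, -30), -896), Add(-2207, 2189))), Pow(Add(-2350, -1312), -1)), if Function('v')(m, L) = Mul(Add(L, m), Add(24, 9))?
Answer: Rational(-63817, 3662) ≈ -17.427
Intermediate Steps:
Function('v')(m, L) = Add(Mul(33, L), Mul(33, m)) (Function('v')(m, L) = Mul(Add(L, m), 33) = Add(Mul(33, L), Mul(33, m)))
Mul(Add(763, Mul(Add(Function('v')(-49, -30), -896), Add(-2207, 2189))), Pow(Add(-2350, -1312), -1)) = Mul(Add(763, Mul(Add(Add(Mul(33, -30), Mul(33, -49)), -896), Add(-2207, 2189))), Pow(Add(-2350, -1312), -1)) = Mul(Add(763, Mul(Add(Add(-990, -1617), -896), -18)), Pow(-3662, -1)) = Mul(Add(763, Mul(Add(-2607, -896), -18)), Rational(-1, 3662)) = Mul(Add(763, Mul(-3503, -18)), Rational(-1, 3662)) = Mul(Add(763, 63054), Rational(-1, 3662)) = Mul(63817, Rational(-1, 3662)) = Rational(-63817, 3662)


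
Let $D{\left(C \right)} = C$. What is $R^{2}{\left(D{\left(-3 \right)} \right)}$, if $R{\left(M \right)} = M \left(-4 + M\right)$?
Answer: $441$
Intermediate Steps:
$R^{2}{\left(D{\left(-3 \right)} \right)} = \left(- 3 \left(-4 - 3\right)\right)^{2} = \left(\left(-3\right) \left(-7\right)\right)^{2} = 21^{2} = 441$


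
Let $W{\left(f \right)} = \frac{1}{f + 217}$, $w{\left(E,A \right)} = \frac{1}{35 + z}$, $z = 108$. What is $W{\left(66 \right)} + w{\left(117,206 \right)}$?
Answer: $\frac{426}{40469} \approx 0.010527$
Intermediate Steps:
$w{\left(E,A \right)} = \frac{1}{143}$ ($w{\left(E,A \right)} = \frac{1}{35 + 108} = \frac{1}{143}$)
$W{\left(f \right)} = \frac{1}{217 + f}$
$W{\left(66 \right)} + w{\left(117,206 \right)} = \frac{1}{217 + 66} + \frac{1}{143} = \frac{1}{283} + \frac{1}{143} = \frac{426}{40469}$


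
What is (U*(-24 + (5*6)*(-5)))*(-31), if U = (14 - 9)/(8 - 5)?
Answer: 8990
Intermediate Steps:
U = 5/3 ≈ 1.6667
(U*(-24 + (5*6)*(-5)))*(-31) = (5*(-24 + (5*6)*(-5))/3)*(-31) = (5*(-24 + 30*(-5))/3)*(-31) = (5*(-24 - 150)/3)*(-31) = ((5/3)*(-174))*(-31) = -290*(-31) = 8990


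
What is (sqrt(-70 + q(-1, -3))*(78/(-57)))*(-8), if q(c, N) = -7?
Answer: 208*I*sqrt(77)/19 ≈ 96.063*I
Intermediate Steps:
(sqrt(-70 + q(-1, -3))*(78/(-57)))*(-8) = (sqrt(-70 - 7)*(78/(-57)))*(-8) = (sqrt(-77)*(78*(-1/57)))*(-8) = ((I*sqrt(77))*(-26/19))*(-8) = -26*I*sqrt(77)/19*(-8) = 208*I*sqrt(77)/19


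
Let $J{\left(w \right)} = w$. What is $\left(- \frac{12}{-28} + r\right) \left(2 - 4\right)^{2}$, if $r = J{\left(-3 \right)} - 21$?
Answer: $- \frac{660}{7} \approx -94.286$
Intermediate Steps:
$r = -24$ ($r = -3 - 21 = -24$)
$\left(- \frac{12}{-28} + r\right) \left(2 - 4\right)^{2} = \left(- \frac{12}{-28} - 24\right) \left(2 - 4\right)^{2} = \left(\left(-12\right) \left(- \frac{1}{28}\right) - 24\right) \left(-2\right)^{2} = \left(\frac{3}{7} - 24\right) 4 = \left(- \frac{165}{7}\right) 4 = - \frac{660}{7}$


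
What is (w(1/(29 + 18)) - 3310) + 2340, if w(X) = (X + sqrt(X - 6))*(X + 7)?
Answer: -2142400/2209 + 330*I*sqrt(13207)/2209 ≈ -969.85 + 17.168*I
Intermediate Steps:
w(X) = (7 + X)*(X + sqrt(-6 + X)) (w(X) = (X + sqrt(-6 + X))*(7 + X) = (7 + X)*(X + sqrt(-6 + X)))
(w(1/(29 + 18)) - 3310) + 2340 = (((1/(29 + 18))**2 + 7/(29 + 18) + 7*sqrt(-6 + 1/(29 + 18)) + sqrt(-6 + 1/(29 + 18))/(29 + 18)) - 3310) + 2340 = (((1/47)**2 + 7/47 + 7*sqrt(-6 + 1/47) + sqrt(-6 + 1/47)/47) - 3310) + 2340 = (((1/47)**2 + 7*(1/47) + 7*sqrt(-6 + 1/47) + sqrt(-6 + 1/47)/47) - 3310) + 2340 = ((1/2209 + 7/47 + 7*sqrt(-281/47) + sqrt(-281/47)/47) - 3310) + 2340 = ((1/2209 + 7/47 + 7*(I*sqrt(13207)/47) + (I*sqrt(13207)/47)/47) - 3310) + 2340 = ((1/2209 + 7/47 + 7*I*sqrt(13207)/47 + I*sqrt(13207)/2209) - 3310) + 2340 = ((330/2209 + 330*I*sqrt(13207)/2209) - 3310) + 2340 = (-7311460/2209 + 330*I*sqrt(13207)/2209) + 2340 = -2142400/2209 + 330*I*sqrt(13207)/2209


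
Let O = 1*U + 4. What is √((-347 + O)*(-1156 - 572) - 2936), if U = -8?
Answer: 38*√418 ≈ 776.91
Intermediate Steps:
O = -4 (O = 1*(-8) + 4 = -8 + 4 = -4)
√((-347 + O)*(-1156 - 572) - 2936) = √((-347 - 4)*(-1156 - 572) - 2936) = √(-351*(-1728) - 2936) = √(606528 - 2936) = √603592 = 38*√418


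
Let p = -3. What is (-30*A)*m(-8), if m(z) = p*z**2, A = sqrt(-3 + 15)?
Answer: 11520*sqrt(3) ≈ 19953.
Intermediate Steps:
A = 2*sqrt(3) (A = sqrt(12) = 2*sqrt(3) ≈ 3.4641)
m(z) = -3*z**2
(-30*A)*m(-8) = (-60*sqrt(3))*(-3*(-8)**2) = (-60*sqrt(3))*(-3*64) = -60*sqrt(3)*(-192) = 11520*sqrt(3)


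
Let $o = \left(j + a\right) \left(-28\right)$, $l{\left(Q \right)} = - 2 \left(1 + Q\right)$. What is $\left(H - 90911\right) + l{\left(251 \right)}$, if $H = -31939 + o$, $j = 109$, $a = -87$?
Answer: $-123970$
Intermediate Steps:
$l{\left(Q \right)} = -2 - 2 Q$
$o = -616$ ($o = \left(109 - 87\right) \left(-28\right) = 22 \left(-28\right) = -616$)
$H = -32555$ ($H = -31939 - 616 = -32555$)
$\left(H - 90911\right) + l{\left(251 \right)} = \left(-32555 - 90911\right) - 504 = -123466 - 504 = -123970$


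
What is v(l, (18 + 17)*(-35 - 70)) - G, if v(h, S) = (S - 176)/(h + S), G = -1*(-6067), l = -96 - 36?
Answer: -23093218/3807 ≈ -6066.0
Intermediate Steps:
l = -132
G = 6067
v(h, S) = (-176 + S)/(S + h)
v(l, (18 + 17)*(-35 - 70)) - G = (-176 + (18 + 17)*(-35 - 70))/((18 + 17)*(-35 - 70) - 132) - 1*6067 = (-176 + 35*(-105))/(35*(-105) - 132) - 6067 = (-176 - 3675)/(-3675 - 132) - 6067 = -3851/(-3807) - 6067 = -1/3807*(-3851) - 6067 = 3851/3807 - 6067 = -23093218/3807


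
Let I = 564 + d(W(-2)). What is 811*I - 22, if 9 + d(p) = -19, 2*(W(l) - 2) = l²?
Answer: 434674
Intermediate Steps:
W(l) = 2 + l²/2
d(p) = -28 (d(p) = -9 - 19 = -28)
I = 536 (I = 564 - 28 = 536)
811*I - 22 = 811*536 - 22 = 434696 - 22 = 434674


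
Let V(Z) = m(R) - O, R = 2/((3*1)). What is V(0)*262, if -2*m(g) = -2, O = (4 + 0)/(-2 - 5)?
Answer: 2882/7 ≈ 411.71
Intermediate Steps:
R = ⅔ (R = 2/3 = 2*(⅓) = ⅔ ≈ 0.66667)
O = -4/7 (O = 4/(-7) = 4*(-⅐) = -4/7 ≈ -0.57143)
m(g) = 1 (m(g) = -½*(-2) = 1)
V(Z) = 11/7 (V(Z) = 1 - 1*(-4/7) = 1 + 4/7 = 11/7)
V(0)*262 = (11/7)*262 = 2882/7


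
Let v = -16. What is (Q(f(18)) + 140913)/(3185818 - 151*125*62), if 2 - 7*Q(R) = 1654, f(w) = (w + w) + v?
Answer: 140677/2015568 ≈ 0.069795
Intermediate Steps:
f(w) = -16 + 2*w (f(w) = (w + w) - 16 = 2*w - 16 = -16 + 2*w)
Q(R) = -236 (Q(R) = 2/7 - 1/7*1654 = 2/7 - 1654/7 = -236)
(Q(f(18)) + 140913)/(3185818 - 151*125*62) = (-236 + 140913)/(3185818 - 151*125*62) = 140677/(3185818 - 18875*62) = 140677/(3185818 - 1170250) = 140677/2015568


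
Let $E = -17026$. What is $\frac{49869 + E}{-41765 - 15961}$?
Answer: $- \frac{32843}{57726} \approx -0.56895$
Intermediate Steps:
$\frac{49869 + E}{-41765 - 15961} = \frac{49869 - 17026}{-41765 - 15961} = \frac{32843}{-57726} = 32843 \left(- \frac{1}{57726}\right) = - \frac{32843}{57726}$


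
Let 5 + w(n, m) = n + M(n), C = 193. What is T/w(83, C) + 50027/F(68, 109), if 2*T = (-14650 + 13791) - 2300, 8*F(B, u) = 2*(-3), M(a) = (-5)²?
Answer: -41231725/618 ≈ -66718.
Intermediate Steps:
M(a) = 25
F(B, u) = -¾ (F(B, u) = (2*(-3))/8 = (⅛)*(-6) = -¾)
T = -3159/2 (T = ((-14650 + 13791) - 2300)/2 = (-859 - 2300)/2 = (½)*(-3159) = -3159/2 ≈ -1579.5)
w(n, m) = 20 + n (w(n, m) = -5 + (n + 25) = -5 + (25 + n) = 20 + n)
T/w(83, C) + 50027/F(68, 109) = -3159/(2*(20 + 83)) + 50027/(-¾) = -3159/2/103 + 50027*(-4/3) = -3159/2*1/103 - 200108/3 = -3159/206 - 200108/3 = -41231725/618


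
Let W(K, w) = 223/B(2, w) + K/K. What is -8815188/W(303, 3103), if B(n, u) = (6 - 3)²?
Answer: -683937/2 ≈ -3.4197e+5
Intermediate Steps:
B(n, u) = 9 (B(n, u) = 3² = 9)
W(K, w) = 232/9 (W(K, w) = 223/9 + K/K = 223*(⅑) + 1 = 223/9 + 1 = 232/9)
-8815188/W(303, 3103) = -8815188/232/9 = -8815188*9/232 = -683937/2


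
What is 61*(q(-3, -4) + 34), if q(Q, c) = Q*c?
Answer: 2806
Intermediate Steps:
61*(q(-3, -4) + 34) = 61*(-3*(-4) + 34) = 61*(12 + 34) = 61*46 = 2806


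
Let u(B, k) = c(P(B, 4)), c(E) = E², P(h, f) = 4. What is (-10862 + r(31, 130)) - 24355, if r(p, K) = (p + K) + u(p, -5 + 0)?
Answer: -35040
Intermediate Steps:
u(B, k) = 16 (u(B, k) = 4² = 16)
r(p, K) = 16 + K + p (r(p, K) = (p + K) + 16 = (K + p) + 16 = 16 + K + p)
(-10862 + r(31, 130)) - 24355 = (-10862 + (16 + 130 + 31)) - 24355 = (-10862 + 177) - 24355 = -10685 - 24355 = -35040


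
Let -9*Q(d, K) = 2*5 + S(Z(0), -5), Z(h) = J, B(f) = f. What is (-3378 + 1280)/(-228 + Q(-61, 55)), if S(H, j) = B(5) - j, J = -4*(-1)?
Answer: 9441/1036 ≈ 9.1129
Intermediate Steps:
J = 4
Z(h) = 4
S(H, j) = 5 - j
Q(d, K) = -20/9 (Q(d, K) = -(2*5 + (5 - 1*(-5)))/9 = -(10 + (5 + 5))/9 = -(10 + 10)/9 = -1/9*20 = -20/9)
(-3378 + 1280)/(-228 + Q(-61, 55)) = (-3378 + 1280)/(-228 - 20/9) = -2098/(-2072/9) = -2098*(-9/2072) = 9441/1036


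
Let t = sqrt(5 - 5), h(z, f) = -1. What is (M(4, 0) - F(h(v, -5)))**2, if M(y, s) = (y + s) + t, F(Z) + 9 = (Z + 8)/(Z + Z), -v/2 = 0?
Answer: 1089/4 ≈ 272.25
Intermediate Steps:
v = 0 (v = -2*0 = 0)
t = 0 (t = sqrt(0) = 0)
F(Z) = -9 + (8 + Z)/(2*Z) (F(Z) = -9 + (Z + 8)/(Z + Z) = -9 + (8 + Z)/((2*Z)) = -9 + (8 + Z)*(1/(2*Z)) = -9 + (8 + Z)/(2*Z))
M(y, s) = s + y (M(y, s) = (y + s) + 0 = (s + y) + 0 = s + y)
(M(4, 0) - F(h(v, -5)))**2 = ((0 + 4) - (-17/2 + 4/(-1)))**2 = (4 - (-17/2 + 4*(-1)))**2 = (4 - (-17/2 - 4))**2 = (4 - 1*(-25/2))**2 = (4 + 25/2)**2 = (33/2)**2 = 1089/4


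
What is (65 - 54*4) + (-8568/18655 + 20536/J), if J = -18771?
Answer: -7631436109/50024715 ≈ -152.55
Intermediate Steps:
(65 - 54*4) + (-8568/18655 + 20536/J) = (65 - 54*4) + (-8568/18655 + 20536/(-18771)) = (65 - 216) + (-8568*1/18655 + 20536*(-1/18771)) = -151 + (-1224/2665 - 20536/18771) = -151 - 77704144/50024715 = -7631436109/50024715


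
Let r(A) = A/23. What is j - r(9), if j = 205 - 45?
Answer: 3671/23 ≈ 159.61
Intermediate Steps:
r(A) = A/23 (r(A) = A*(1/23) = A/23)
j = 160
j - r(9) = 160 - 9/23 = 3671/23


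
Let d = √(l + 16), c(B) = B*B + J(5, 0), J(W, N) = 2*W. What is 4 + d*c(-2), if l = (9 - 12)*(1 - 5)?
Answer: 4 + 28*√7 ≈ 78.081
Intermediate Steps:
l = 12 (l = -3*(-4) = 12)
c(B) = 10 + B² (c(B) = B*B + 2*5 = B² + 10 = 10 + B²)
d = 2*√7 (d = √(12 + 16) = √28 = 2*√7 ≈ 5.2915)
4 + d*c(-2) = 4 + (2*√7)*(10 + (-2)²) = 4 + (2*√7)*(10 + 4) = 4 + (2*√7)*14 = 4 + 28*√7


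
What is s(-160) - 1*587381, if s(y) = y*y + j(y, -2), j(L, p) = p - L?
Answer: -561623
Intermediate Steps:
s(y) = -2 + y² - y (s(y) = y*y + (-2 - y) = y² + (-2 - y) = -2 + y² - y)
s(-160) - 1*587381 = (-2 + (-160)² - 1*(-160)) - 1*587381 = (-2 + 25600 + 160) - 587381 = 25758 - 587381 = -561623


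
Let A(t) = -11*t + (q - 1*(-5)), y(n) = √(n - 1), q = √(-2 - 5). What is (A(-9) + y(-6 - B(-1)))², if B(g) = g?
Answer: (104 + I*√6 + I*√7)² ≈ 10790.0 + 1059.8*I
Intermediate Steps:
q = I*√7 (q = √(-7) = I*√7 ≈ 2.6458*I)
y(n) = √(-1 + n)
A(t) = 5 - 11*t + I*√7 (A(t) = -11*t + (I*√7 - 1*(-5)) = -11*t + (I*√7 + 5) = -11*t + (5 + I*√7) = 5 - 11*t + I*√7)
(A(-9) + y(-6 - B(-1)))² = ((5 - 11*(-9) + I*√7) + √(-1 + (-6 - 1*(-1))))² = ((5 + 99 + I*√7) + √(-1 + (-6 + 1)))² = ((104 + I*√7) + √(-1 - 5))² = ((104 + I*√7) + √(-6))² = ((104 + I*√7) + I*√6)² = (104 + I*√6 + I*√7)²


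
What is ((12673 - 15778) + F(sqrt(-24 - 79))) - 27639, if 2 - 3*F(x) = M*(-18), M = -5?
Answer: -92320/3 ≈ -30773.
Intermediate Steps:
F(x) = -88/3 (F(x) = 2/3 - (-5)*(-18)/3 = 2/3 - 1/3*90 = 2/3 - 30 = -88/3)
((12673 - 15778) + F(sqrt(-24 - 79))) - 27639 = ((12673 - 15778) - 88/3) - 27639 = (-3105 - 88/3) - 27639 = -9403/3 - 27639 = -92320/3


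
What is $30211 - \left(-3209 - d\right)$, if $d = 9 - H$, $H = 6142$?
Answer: $27287$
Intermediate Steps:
$d = -6133$ ($d = 9 - 6142 = -6133$)
$30211 - \left(-3209 - d\right) = 30211 - \left(-3209 - -6133\right) = 30211 - \left(-3209 + 6133\right) = 30211 - 2924 = 27287$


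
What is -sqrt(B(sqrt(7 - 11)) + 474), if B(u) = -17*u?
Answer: -sqrt(474 - 34*I) ≈ -21.786 + 0.78033*I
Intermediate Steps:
-sqrt(B(sqrt(7 - 11)) + 474) = -sqrt(-17*sqrt(7 - 11) + 474) = -sqrt(-34*I + 474) = -sqrt(474 - 34*I)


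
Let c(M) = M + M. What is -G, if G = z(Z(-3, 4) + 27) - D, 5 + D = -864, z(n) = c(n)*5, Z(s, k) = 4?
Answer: -1179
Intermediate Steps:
c(M) = 2*M
z(n) = 10*n (z(n) = (2*n)*5 = 10*n)
D = -869 (D = -5 - 864 = -869)
G = 1179 (G = 10*(4 + 27) - 1*(-869) = 10*31 + 869 = 310 + 869 = 1179)
-G = -1*1179 = -1179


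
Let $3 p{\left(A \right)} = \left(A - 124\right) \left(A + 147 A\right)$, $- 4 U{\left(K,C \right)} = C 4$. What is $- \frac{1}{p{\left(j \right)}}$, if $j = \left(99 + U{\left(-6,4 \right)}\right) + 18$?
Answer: $\frac{3}{183964} \approx 1.6308 \cdot 10^{-5}$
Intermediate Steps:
$U{\left(K,C \right)} = - C$ ($U{\left(K,C \right)} = - \frac{C 4}{4} = - \frac{4 C}{4} = - C$)
$j = 113$ ($j = \left(99 - 4\right) + 18 = 95 + 18 = 113$)
$p{\left(A \right)} = \frac{148 A \left(-124 + A\right)}{3}$ ($p{\left(A \right)} = \frac{\left(A - 124\right) \left(A + 147 A\right)}{3} = \frac{\left(-124 + A\right) 148 A}{3} = \frac{148 A \left(-124 + A\right)}{3}$)
$- \frac{1}{p{\left(j \right)}} = - \frac{1}{\frac{148}{3} \cdot 113 \left(-124 + 113\right)} = - \frac{1}{\frac{148}{3} \cdot 113 \left(-11\right)} = - \frac{1}{- \frac{183964}{3}} = \left(-1\right) \left(- \frac{3}{183964}\right) = \frac{3}{183964}$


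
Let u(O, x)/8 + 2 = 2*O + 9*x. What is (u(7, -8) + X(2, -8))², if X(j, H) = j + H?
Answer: 236196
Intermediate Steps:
X(j, H) = H + j
u(O, x) = -16 + 16*O + 72*x (u(O, x) = -16 + 8*(2*O + 9*x) = -16 + (16*O + 72*x) = -16 + 16*O + 72*x)
(u(7, -8) + X(2, -8))² = ((-16 + 16*7 + 72*(-8)) + (-8 + 2))² = ((-16 + 112 - 576) - 6)² = (-480 - 6)² = (-486)² = 236196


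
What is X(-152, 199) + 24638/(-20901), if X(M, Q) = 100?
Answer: 2065462/20901 ≈ 98.821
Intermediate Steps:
X(-152, 199) + 24638/(-20901) = 100 + 24638/(-20901) = 100 + 24638*(-1/20901) = 100 - 24638/20901 = 2065462/20901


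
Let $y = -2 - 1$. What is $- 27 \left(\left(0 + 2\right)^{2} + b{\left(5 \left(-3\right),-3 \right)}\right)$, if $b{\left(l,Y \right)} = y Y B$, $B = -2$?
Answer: $378$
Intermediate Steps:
$y = -3$ ($y = -2 - 1 = -3$)
$b{\left(l,Y \right)} = 6 Y$ ($b{\left(l,Y \right)} = - 3 Y \left(-2\right) = 6 Y$)
$- 27 \left(\left(0 + 2\right)^{2} + b{\left(5 \left(-3\right),-3 \right)}\right) = - 27 \left(\left(0 + 2\right)^{2} + 6 \left(-3\right)\right) = - 27 \left(2^{2} - 18\right) = - 27 \left(4 - 18\right) = \left(-27\right) \left(-14\right) = 378$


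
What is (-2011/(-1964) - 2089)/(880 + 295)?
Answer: -820157/461540 ≈ -1.7770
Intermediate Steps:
(-2011/(-1964) - 2089)/(880 + 295) = (-2011*(-1/1964) - 2089)/1175 = (2011/1964 - 2089)*(1/1175) = -4100785/1964*1/1175 = -820157/461540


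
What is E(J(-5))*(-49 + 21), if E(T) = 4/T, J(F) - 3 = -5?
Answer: 56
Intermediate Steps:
J(F) = -2 (J(F) = 3 - 5 = -2)
E(J(-5))*(-49 + 21) = (4/(-2))*(-49 + 21) = (4*(-½))*(-28) = -2*(-28) = 56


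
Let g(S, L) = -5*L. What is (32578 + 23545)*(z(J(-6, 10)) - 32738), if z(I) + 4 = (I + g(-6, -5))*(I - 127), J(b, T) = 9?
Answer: -2062744742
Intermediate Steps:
z(I) = -4 + (-127 + I)*(25 + I) (z(I) = -4 + (I - 5*(-5))*(I - 127) = -4 + (I + 25)*(-127 + I) = -4 + (25 + I)*(-127 + I) = -4 + (-127 + I)*(25 + I))
(32578 + 23545)*(z(J(-6, 10)) - 32738) = (32578 + 23545)*((-3179 + 9² - 102*9) - 32738) = 56123*((-3179 + 81 - 918) - 32738) = 56123*(-4016 - 32738) = 56123*(-36754) = -2062744742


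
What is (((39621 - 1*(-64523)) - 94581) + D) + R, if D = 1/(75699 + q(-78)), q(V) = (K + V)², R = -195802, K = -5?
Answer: -15381106531/82588 ≈ -1.8624e+5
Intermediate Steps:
q(V) = (-5 + V)²
D = 1/82588 (D = 1/(75699 + (-5 - 78)²) = 1/(75699 + (-83)²) = 1/(75699 + 6889) = 1/82588 ≈ 1.2108e-5)
(((39621 - 1*(-64523)) - 94581) + D) + R = (((39621 - 1*(-64523)) - 94581) + 1/82588) - 195802 = (((39621 + 64523) - 94581) + 1/82588) - 195802 = ((104144 - 94581) + 1/82588) - 195802 = (9563 + 1/82588) - 195802 = 789789045/82588 - 195802 = -15381106531/82588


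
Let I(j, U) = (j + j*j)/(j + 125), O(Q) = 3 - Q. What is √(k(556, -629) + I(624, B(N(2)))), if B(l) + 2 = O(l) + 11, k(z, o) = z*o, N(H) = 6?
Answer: 2*I*√48975850931/749 ≈ 590.93*I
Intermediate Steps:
k(z, o) = o*z
B(l) = 12 - l (B(l) = -2 + ((3 - l) + 11) = -2 + (14 - l) = 12 - l)
I(j, U) = (j + j²)/(125 + j)
√(k(556, -629) + I(624, B(N(2)))) = √(-629*556 + 624*(1 + 624)/(125 + 624)) = √(-349724 + 624*625/749) = √(-349724 + 624*(1/749)*625) = √(-349724 + 390000/749) = √(-261553276/749) = 2*I*√48975850931/749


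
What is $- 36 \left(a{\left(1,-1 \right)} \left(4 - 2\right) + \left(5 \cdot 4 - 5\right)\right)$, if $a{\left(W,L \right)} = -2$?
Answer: $-396$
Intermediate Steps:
$- 36 \left(a{\left(1,-1 \right)} \left(4 - 2\right) + \left(5 \cdot 4 - 5\right)\right) = - 36 \left(- 2 \left(4 - 2\right) + \left(5 \cdot 4 - 5\right)\right) = - 36 \left(\left(-2\right) 2 + \left(20 - 5\right)\right) = - 36 \left(-4 + 15\right) = \left(-36\right) 11 = -396$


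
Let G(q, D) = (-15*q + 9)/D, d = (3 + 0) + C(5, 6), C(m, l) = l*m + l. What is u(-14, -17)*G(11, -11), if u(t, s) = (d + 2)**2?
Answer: 262236/11 ≈ 23840.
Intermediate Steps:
C(m, l) = l + l*m
d = 39 (d = (3 + 0) + 6*(1 + 5) = 3 + 6*6 = 3 + 36 = 39)
G(q, D) = (9 - 15*q)/D
u(t, s) = 1681 (u(t, s) = (39 + 2)**2 = 41**2 = 1681)
u(-14, -17)*G(11, -11) = 1681*(3*(3 - 5*11)/(-11)) = 1681*(3*(-1/11)*(3 - 55)) = 1681*(3*(-1/11)*(-52)) = 1681*(156/11) = 262236/11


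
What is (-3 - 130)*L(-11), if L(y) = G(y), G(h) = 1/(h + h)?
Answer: 133/22 ≈ 6.0455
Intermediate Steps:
G(h) = 1/(2*h)
L(y) = 1/(2*y)
(-3 - 130)*L(-11) = (-3 - 130)*((1/2)/(-11)) = -133*(-1)/(2*11) = -133*(-1/22) = 133/22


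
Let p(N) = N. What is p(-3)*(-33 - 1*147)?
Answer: 540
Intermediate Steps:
p(-3)*(-33 - 1*147) = -3*(-33 - 1*147) = -3*(-33 - 147) = -3*(-180) = 540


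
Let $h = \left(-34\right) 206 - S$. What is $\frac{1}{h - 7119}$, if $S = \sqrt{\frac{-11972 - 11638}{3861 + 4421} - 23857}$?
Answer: $- \frac{58483343}{826059056831} + \frac{i \sqrt{409145881522}}{826059056831} \approx -7.0798 \cdot 10^{-5} + 7.7433 \cdot 10^{-7} i$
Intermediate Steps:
$S = \frac{i \sqrt{409145881522}}{4141}$ ($S = \sqrt{- \frac{23610}{8282} - 23857} = \sqrt{\left(-23610\right) \frac{1}{8282} - 23857} = \sqrt{- \frac{11805}{4141} - 23857} = \sqrt{- \frac{98803642}{4141}} = \frac{i \sqrt{409145881522}}{4141} \approx 154.47 i$)
$h = -7004 - \frac{i \sqrt{409145881522}}{4141}$ ($h = \left(-34\right) 206 - \frac{i \sqrt{409145881522}}{4141} = -7004 - \frac{i \sqrt{409145881522}}{4141} \approx -7004.0 - 154.47 i$)
$\frac{1}{h - 7119} = \frac{1}{\left(-7004 - \frac{i \sqrt{409145881522}}{4141}\right) - 7119} = \frac{1}{-14123 - \frac{i \sqrt{409145881522}}{4141}}$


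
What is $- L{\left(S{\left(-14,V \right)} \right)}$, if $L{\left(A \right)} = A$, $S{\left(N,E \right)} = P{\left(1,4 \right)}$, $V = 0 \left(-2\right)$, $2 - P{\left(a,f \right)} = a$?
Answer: $-1$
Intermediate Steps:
$P{\left(a,f \right)} = 2 - a$
$V = 0$
$S{\left(N,E \right)} = 1$ ($S{\left(N,E \right)} = 2 - 1 = 1$)
$- L{\left(S{\left(-14,V \right)} \right)} = \left(-1\right) 1 = -1$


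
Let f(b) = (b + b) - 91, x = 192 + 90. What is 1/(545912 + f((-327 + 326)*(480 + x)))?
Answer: 1/544297 ≈ 1.8372e-6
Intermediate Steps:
x = 282
f(b) = -91 + 2*b (f(b) = 2*b - 91 = -91 + 2*b)
1/(545912 + f((-327 + 326)*(480 + x))) = 1/(545912 + (-91 + 2*((-327 + 326)*(480 + 282)))) = 1/(545912 + (-91 + 2*(-1*762))) = 1/(545912 + (-91 + 2*(-762))) = 1/(545912 + (-91 - 1524)) = 1/(545912 - 1615) = 1/544297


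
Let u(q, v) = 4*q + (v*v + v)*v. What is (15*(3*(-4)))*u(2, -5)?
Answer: 16560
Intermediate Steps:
u(q, v) = 4*q + v*(v + v²) (u(q, v) = 4*q + (v² + v)*v = 4*q + (v + v²)*v = 4*q + v*(v + v²))
(15*(3*(-4)))*u(2, -5) = (15*(3*(-4)))*((-5)² + (-5)³ + 4*2) = (15*(-12))*(25 - 125 + 8) = -180*(-92) = 16560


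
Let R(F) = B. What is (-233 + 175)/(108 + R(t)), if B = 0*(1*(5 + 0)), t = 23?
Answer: -29/54 ≈ -0.53704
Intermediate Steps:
B = 0 (B = 0*(1*5) = 0*5 = 0)
R(F) = 0
(-233 + 175)/(108 + R(t)) = (-233 + 175)/(108 + 0) = -58/108 = -58*1/108 = -29/54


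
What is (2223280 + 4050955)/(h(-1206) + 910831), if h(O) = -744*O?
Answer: 1254847/361619 ≈ 3.4701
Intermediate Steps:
(2223280 + 4050955)/(h(-1206) + 910831) = (2223280 + 4050955)/(-744*(-1206) + 910831) = 6274235/(897264 + 910831) = 6274235/1808095 = 6274235*(1/1808095) = 1254847/361619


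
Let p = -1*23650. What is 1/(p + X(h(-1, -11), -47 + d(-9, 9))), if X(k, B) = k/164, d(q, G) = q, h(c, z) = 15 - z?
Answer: -82/1939287 ≈ -4.2284e-5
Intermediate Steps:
p = -23650
X(k, B) = k/164 (X(k, B) = k*(1/164) = k/164)
1/(p + X(h(-1, -11), -47 + d(-9, 9))) = 1/(-23650 + (15 - 1*(-11))/164) = 1/(-23650 + (15 + 11)/164) = 1/(-23650 + (1/164)*26) = 1/(-23650 + 13/82) = 1/(-1939287/82) = -82/1939287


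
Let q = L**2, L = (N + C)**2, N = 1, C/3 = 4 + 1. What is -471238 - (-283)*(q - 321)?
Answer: 17984607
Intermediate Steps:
C = 15 (C = 3*(4 + 1) = 3*5 = 15)
L = 256 (L = (1 + 15)**2 = 16**2 = 256)
q = 65536 (q = 256**2 = 65536)
-471238 - (-283)*(q - 321) = -471238 - (-283)*(65536 - 321) = -471238 - (-283)*65215 = -471238 - 1*(-18455845) = -471238 + 18455845 = 17984607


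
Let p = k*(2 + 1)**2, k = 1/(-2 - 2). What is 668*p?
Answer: -1503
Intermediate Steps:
k = -1/4 (k = 1/(-4) = -1/4 ≈ -0.25000)
p = -9/4 (p = -(2 + 1)**2/4 = -1/4*3**2 = -1/4*9 = -9/4 ≈ -2.2500)
668*p = 668*(-9/4) = -1503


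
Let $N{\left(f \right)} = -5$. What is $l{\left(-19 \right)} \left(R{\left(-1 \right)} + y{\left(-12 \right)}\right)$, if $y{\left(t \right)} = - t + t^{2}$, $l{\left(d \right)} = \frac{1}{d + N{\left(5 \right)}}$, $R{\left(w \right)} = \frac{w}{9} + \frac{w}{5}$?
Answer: $- \frac{3503}{540} \approx -6.487$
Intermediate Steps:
$R{\left(w \right)} = \frac{14 w}{45}$ ($R{\left(w \right)} = w \frac{1}{9} + w \frac{1}{5} = \frac{w}{9} + \frac{w}{5} = \frac{14 w}{45}$)
$l{\left(d \right)} = \frac{1}{-5 + d}$ ($l{\left(d \right)} = \frac{1}{d - 5} = \frac{1}{-5 + d}$)
$y{\left(t \right)} = t^{2} - t$
$l{\left(-19 \right)} \left(R{\left(-1 \right)} + y{\left(-12 \right)}\right) = \frac{\frac{14}{45} \left(-1\right) - 12 \left(-1 - 12\right)}{-5 - 19} = \frac{- \frac{14}{45} - -156}{-24} = - \frac{- \frac{14}{45} + 156}{24} = \left(- \frac{1}{24}\right) \frac{7006}{45} = - \frac{3503}{540}$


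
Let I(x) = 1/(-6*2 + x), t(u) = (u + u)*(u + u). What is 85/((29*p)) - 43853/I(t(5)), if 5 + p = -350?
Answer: -7945812793/2059 ≈ -3.8591e+6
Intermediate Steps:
p = -355 (p = -5 - 350 = -355)
t(u) = 4*u² (t(u) = (2*u)*(2*u) = 4*u²)
I(x) = 1/(-12 + x)
85/((29*p)) - 43853/I(t(5)) = 85/((29*(-355))) - 43853/(1/(-12 + 4*5²)) = 85/(-10295) - 43853/(1/(-12 + 4*25)) = 85*(-1/10295) - 43853/(1/(-12 + 100)) = -17/2059 - 43853/(1/88) = -17/2059 - 43853/1/88 = -17/2059 - 43853*88 = -17/2059 - 3859064 = -7945812793/2059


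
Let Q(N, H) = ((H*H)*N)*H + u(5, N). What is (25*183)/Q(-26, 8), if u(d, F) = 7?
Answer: -305/887 ≈ -0.34386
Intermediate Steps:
Q(N, H) = 7 + N*H**3 (Q(N, H) = ((H*H)*N)*H + 7 = (H**2*N)*H + 7 = (N*H**2)*H + 7 = N*H**3 + 7 = 7 + N*H**3)
(25*183)/Q(-26, 8) = (25*183)/(7 - 26*8**3) = 4575/(7 - 26*512) = 4575/(7 - 13312) = 4575/(-13305) = 4575*(-1/13305) = -305/887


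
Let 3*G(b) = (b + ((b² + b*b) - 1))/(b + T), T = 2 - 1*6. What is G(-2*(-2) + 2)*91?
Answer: 7007/6 ≈ 1167.8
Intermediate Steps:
T = -4 (T = 2 - 6 = -4)
G(b) = (-1 + b + 2*b²)/(3*(-4 + b)) (G(b) = ((b + ((b² + b*b) - 1))/(b - 4))/3 = ((b + ((b² + b²) - 1))/(-4 + b))/3 = ((b + (2*b² - 1))/(-4 + b))/3 = ((b + (-1 + 2*b²))/(-4 + b))/3 = ((-1 + b + 2*b²)/(-4 + b))/3 = (-1 + b + 2*b²)/(3*(-4 + b)))
G(-2*(-2) + 2)*91 = ((-1 + (-2*(-2) + 2) + 2*(-2*(-2) + 2)²)/(3*(-4 + (-2*(-2) + 2))))*91 = ((-1 + (4 + 2) + 2*(4 + 2)²)/(3*(-4 + (4 + 2))))*91 = ((-1 + 6 + 2*6²)/(3*(-4 + 6)))*91 = ((⅓)*(-1 + 6 + 2*36)/2)*91 = ((⅓)*(½)*(-1 + 6 + 72))*91 = ((⅓)*(½)*77)*91 = (77/6)*91 = 7007/6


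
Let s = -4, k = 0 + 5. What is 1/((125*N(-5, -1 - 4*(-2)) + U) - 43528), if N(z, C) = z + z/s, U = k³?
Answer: -4/175487 ≈ -2.2794e-5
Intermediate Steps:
k = 5
U = 125 (U = 5³ = 125)
N(z, C) = 3*z/4 (N(z, C) = z + z/(-4) = z + z*(-¼) = z - z/4 = 3*z/4)
1/((125*N(-5, -1 - 4*(-2)) + U) - 43528) = 1/((125*((¾)*(-5)) + 125) - 43528) = 1/((125*(-15/4) + 125) - 43528) = 1/((-1875/4 + 125) - 43528) = 1/(-1375/4 - 43528) = 1/(-175487/4) = -4/175487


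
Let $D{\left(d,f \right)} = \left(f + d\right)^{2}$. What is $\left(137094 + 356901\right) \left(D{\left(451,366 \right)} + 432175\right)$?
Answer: $543228517680$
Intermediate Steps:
$D{\left(d,f \right)} = \left(d + f\right)^{2}$
$\left(137094 + 356901\right) \left(D{\left(451,366 \right)} + 432175\right) = \left(137094 + 356901\right) \left(\left(451 + 366\right)^{2} + 432175\right) = 493995 \left(817^{2} + 432175\right) = 493995 \left(667489 + 432175\right) = 493995 \cdot 1099664 = 543228517680$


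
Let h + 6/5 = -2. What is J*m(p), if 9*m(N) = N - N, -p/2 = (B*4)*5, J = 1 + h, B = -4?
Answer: 0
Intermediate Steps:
h = -16/5 (h = -6/5 - 2 = -16/5 ≈ -3.2000)
J = -11/5 (J = 1 - 16/5 = -11/5 ≈ -2.2000)
p = 160 (p = -2*(-4*4)*5 = -(-32)*5 = -2*(-80) = 160)
m(N) = 0 (m(N) = (N - N)/9 = (⅑)*0 = 0)
J*m(p) = -11/5*0 = 0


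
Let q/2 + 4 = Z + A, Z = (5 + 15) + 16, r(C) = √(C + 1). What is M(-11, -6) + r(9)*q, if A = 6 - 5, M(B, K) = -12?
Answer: -12 + 66*√10 ≈ 196.71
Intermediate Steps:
A = 1
r(C) = √(1 + C)
Z = 36 (Z = 20 + 16 = 36)
q = 66 (q = -8 + 2*(36 + 1) = -8 + 2*37 = -8 + 74 = 66)
M(-11, -6) + r(9)*q = -12 + √(1 + 9)*66 = -12 + √10*66 = -12 + 66*√10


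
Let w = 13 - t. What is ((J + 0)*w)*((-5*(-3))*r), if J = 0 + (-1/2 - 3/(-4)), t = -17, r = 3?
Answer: 675/2 ≈ 337.50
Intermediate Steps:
J = 1/4 (J = 0 + (-1*1/2 - 3*(-1/4)) = 0 + (-1/2 + 3/4) = 0 + 1/4 = 1/4 ≈ 0.25000)
w = 30 (w = 13 - 1*(-17) = 13 + 17 = 30)
((J + 0)*w)*((-5*(-3))*r) = ((1/4 + 0)*30)*(-5*(-3)*3) = ((1/4)*30)*(15*3) = (15/2)*45 = 675/2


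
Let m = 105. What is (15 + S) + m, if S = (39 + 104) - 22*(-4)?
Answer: 351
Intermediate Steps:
S = 231 (S = 143 + 88 = 231)
(15 + S) + m = (15 + 231) + 105 = 246 + 105 = 351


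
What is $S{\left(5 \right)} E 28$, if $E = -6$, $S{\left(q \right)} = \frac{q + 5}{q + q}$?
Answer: $-168$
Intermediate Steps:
$S{\left(q \right)} = \frac{5 + q}{2 q}$
$S{\left(5 \right)} E 28 = \frac{5 + 5}{2 \cdot 5} \left(-6\right) 28 = \frac{1}{2} \cdot \frac{1}{5} \cdot 10 \left(-6\right) 28 = 1 \left(-6\right) 28 = \left(-6\right) 28 = -168$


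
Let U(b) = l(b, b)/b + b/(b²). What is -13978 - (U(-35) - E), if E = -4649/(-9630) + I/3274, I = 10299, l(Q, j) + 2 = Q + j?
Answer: -771149064388/55175085 ≈ -13976.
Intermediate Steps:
l(Q, j) = -2 + Q + j (l(Q, j) = -2 + (Q + j) = -2 + Q + j)
U(b) = 1/b + (-2 + 2*b)/b (U(b) = (-2 + b + b)/b + b/(b²) = (-2 + 2*b)/b + b/b² = (-2 + 2*b)/b + 1/b = 1/b + (-2 + 2*b)/b)
E = 28600049/7882155 (E = -4649/(-9630) + 10299/3274 = -4649*(-1/9630) + 10299*(1/3274) = 4649/9630 + 10299/3274 = 28600049/7882155 ≈ 3.6285)
-13978 - (U(-35) - E) = -13978 - ((2 - 1/(-35)) - 1*28600049/7882155) = -13978 - ((2 - 1*(-1/35)) - 28600049/7882155) = -13978 - ((2 + 1/35) - 28600049/7882155) = -13978 - (71/35 - 28600049/7882155) = -13978 - 1*(-88273742/55175085) = -13978 + 88273742/55175085 = -771149064388/55175085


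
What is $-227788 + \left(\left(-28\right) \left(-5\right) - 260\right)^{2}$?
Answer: $-213388$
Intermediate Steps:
$-227788 + \left(\left(-28\right) \left(-5\right) - 260\right)^{2} = -227788 + \left(140 - 260\right)^{2} = -227788 + \left(-120\right)^{2} = -227788 + 14400 = -213388$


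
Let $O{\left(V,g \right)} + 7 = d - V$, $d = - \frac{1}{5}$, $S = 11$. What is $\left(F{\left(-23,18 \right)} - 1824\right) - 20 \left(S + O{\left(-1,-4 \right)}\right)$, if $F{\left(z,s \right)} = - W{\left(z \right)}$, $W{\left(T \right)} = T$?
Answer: $-1897$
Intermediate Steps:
$d = - \frac{1}{5}$ ($d = \left(-1\right) \frac{1}{5} = - \frac{1}{5} \approx -0.2$)
$F{\left(z,s \right)} = - z$
$O{\left(V,g \right)} = - \frac{36}{5} - V$ ($O{\left(V,g \right)} = -7 - \left(\frac{1}{5} + V\right) = - \frac{36}{5} - V$)
$\left(F{\left(-23,18 \right)} - 1824\right) - 20 \left(S + O{\left(-1,-4 \right)}\right) = \left(\left(-1\right) \left(-23\right) - 1824\right) - 20 \left(11 - \frac{31}{5}\right) = \left(23 - 1824\right) - 20 \left(11 + \left(- \frac{36}{5} + 1\right)\right) = -1801 - 20 \left(11 - \frac{31}{5}\right) = -1801 - 96 = -1897$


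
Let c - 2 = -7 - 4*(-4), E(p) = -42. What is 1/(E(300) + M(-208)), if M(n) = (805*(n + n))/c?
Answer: -11/335342 ≈ -3.2802e-5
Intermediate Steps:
c = 11 (c = 2 + (-7 - 4*(-4)) = 2 + (-7 + 16) = 2 + 9 = 11)
M(n) = 1610*n/11 (M(n) = (805*(n + n))/11 = (805*(2*n))*(1/11) = (1610*n)*(1/11) = 1610*n/11)
1/(E(300) + M(-208)) = 1/(-42 + (1610/11)*(-208)) = 1/(-42 - 334880/11) = 1/(-335342/11) = -11/335342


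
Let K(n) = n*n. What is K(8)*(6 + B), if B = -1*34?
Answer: -1792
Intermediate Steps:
B = -34
K(n) = n²
K(8)*(6 + B) = 8²*(6 - 34) = 64*(-28) = -1792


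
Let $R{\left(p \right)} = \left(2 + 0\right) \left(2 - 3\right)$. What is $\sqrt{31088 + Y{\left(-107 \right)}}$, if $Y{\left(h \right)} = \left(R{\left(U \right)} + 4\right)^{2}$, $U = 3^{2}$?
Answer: $2 \sqrt{7773} \approx 176.33$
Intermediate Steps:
$U = 9$
$R{\left(p \right)} = -2$ ($R{\left(p \right)} = 2 \left(-1\right) = -2$)
$Y{\left(h \right)} = 4$ ($Y{\left(h \right)} = \left(-2 + 4\right)^{2} = 2^{2} = 4$)
$\sqrt{31088 + Y{\left(-107 \right)}} = \sqrt{31088 + 4} = \sqrt{31092} = 2 \sqrt{7773}$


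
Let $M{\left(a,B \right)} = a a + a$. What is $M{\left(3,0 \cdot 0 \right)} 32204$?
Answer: $386448$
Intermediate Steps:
$M{\left(a,B \right)} = a + a^{2}$ ($M{\left(a,B \right)} = a^{2} + a = a + a^{2}$)
$M{\left(3,0 \cdot 0 \right)} 32204 = 3 \left(1 + 3\right) 32204 = 3 \cdot 4 \cdot 32204 = 12 \cdot 32204 = 386448$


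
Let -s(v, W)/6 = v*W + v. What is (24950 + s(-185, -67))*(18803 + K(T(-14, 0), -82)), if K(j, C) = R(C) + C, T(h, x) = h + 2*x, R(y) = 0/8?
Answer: -904411510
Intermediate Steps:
R(y) = 0 (R(y) = 0*(1/8) = 0)
s(v, W) = -6*v - 6*W*v (s(v, W) = -6*(v*W + v) = -6*(W*v + v) = -6*(v + W*v) = -6*v - 6*W*v)
K(j, C) = C (K(j, C) = 0 + C = C)
(24950 + s(-185, -67))*(18803 + K(T(-14, 0), -82)) = (24950 - 6*(-185)*(1 - 67))*(18803 - 82) = (24950 - 6*(-185)*(-66))*18721 = (24950 - 73260)*18721 = -48310*18721 = -904411510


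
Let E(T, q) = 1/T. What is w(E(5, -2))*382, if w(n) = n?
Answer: 382/5 ≈ 76.400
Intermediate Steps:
w(E(5, -2))*382 = 382/5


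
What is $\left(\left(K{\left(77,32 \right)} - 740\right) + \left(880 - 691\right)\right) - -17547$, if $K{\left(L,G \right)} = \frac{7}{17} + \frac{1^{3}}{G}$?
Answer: $\frac{9246065}{544} \approx 16996.0$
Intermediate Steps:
$K{\left(L,G \right)} = \frac{7}{17} + \frac{1}{G}$ ($K{\left(L,G \right)} = 7 \cdot \frac{1}{17} + 1 \frac{1}{G} = \frac{7}{17} + \frac{1}{G}$)
$\left(\left(K{\left(77,32 \right)} - 740\right) + \left(880 - 691\right)\right) - -17547 = \left(\left(\left(\frac{7}{17} + \frac{1}{32}\right) - 740\right) + \left(880 - 691\right)\right) - -17547 = \left(\left(\left(\frac{7}{17} + \frac{1}{32}\right) - 740\right) + 189\right) + 17547 = \left(\left(\frac{241}{544} - 740\right) + 189\right) + 17547 = \left(- \frac{402319}{544} + 189\right) + 17547 = - \frac{299503}{544} + 17547 = \frac{9246065}{544}$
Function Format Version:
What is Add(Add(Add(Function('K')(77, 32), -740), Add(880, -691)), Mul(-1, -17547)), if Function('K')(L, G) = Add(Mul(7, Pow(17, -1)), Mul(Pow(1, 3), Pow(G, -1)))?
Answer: Rational(9246065, 544) ≈ 16996.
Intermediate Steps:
Function('K')(L, G) = Add(Rational(7, 17), Pow(G, -1)) (Function('K')(L, G) = Add(Mul(7, Rational(1, 17)), Mul(1, Pow(G, -1))) = Add(Rational(7, 17), Pow(G, -1)))
Add(Add(Add(Function('K')(77, 32), -740), Add(880, -691)), Mul(-1, -17547)) = Add(Add(Add(Add(Rational(7, 17), Pow(32, -1)), -740), Add(880, -691)), Mul(-1, -17547)) = Add(Add(Add(Add(Rational(7, 17), Rational(1, 32)), -740), 189), 17547) = Add(Add(Add(Rational(241, 544), -740), 189), 17547) = Add(Add(Rational(-402319, 544), 189), 17547) = Add(Rational(-299503, 544), 17547) = Rational(9246065, 544)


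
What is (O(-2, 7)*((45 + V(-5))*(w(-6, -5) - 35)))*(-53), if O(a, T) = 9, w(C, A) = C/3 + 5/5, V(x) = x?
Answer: 686880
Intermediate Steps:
w(C, A) = 1 + C/3 (w(C, A) = C*(1/3) + 5*(1/5) = C/3 + 1 = 1 + C/3)
(O(-2, 7)*((45 + V(-5))*(w(-6, -5) - 35)))*(-53) = (9*((45 - 5)*((1 + (1/3)*(-6)) - 35)))*(-53) = (9*(40*((1 - 2) - 35)))*(-53) = (9*(40*(-1 - 35)))*(-53) = (9*(40*(-36)))*(-53) = (9*(-1440))*(-53) = -12960*(-53) = 686880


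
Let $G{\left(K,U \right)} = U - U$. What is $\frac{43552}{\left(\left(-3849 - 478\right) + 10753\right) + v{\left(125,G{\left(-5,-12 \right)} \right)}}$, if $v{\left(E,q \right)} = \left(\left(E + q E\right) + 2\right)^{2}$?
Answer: $\frac{43552}{22555} \approx 1.9309$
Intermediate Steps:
$G{\left(K,U \right)} = 0$
$v{\left(E,q \right)} = \left(2 + E + E q\right)^{2}$ ($v{\left(E,q \right)} = \left(\left(E + E q\right) + 2\right)^{2} = \left(2 + E + E q\right)^{2}$)
$\frac{43552}{\left(\left(-3849 - 478\right) + 10753\right) + v{\left(125,G{\left(-5,-12 \right)} \right)}} = \frac{43552}{\left(\left(-3849 - 478\right) + 10753\right) + \left(2 + 125 + 125 \cdot 0\right)^{2}} = \frac{43552}{\left(-4327 + 10753\right) + \left(2 + 125 + 0\right)^{2}} = \frac{43552}{6426 + 127^{2}} = \frac{43552}{6426 + 16129} = \frac{43552}{22555}$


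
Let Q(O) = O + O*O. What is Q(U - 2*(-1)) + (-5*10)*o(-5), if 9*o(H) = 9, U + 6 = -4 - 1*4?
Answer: 82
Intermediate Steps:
U = -14 (U = -6 + (-4 - 1*4) = -6 + (-4 - 4) = -6 - 8 = -14)
o(H) = 1 (o(H) = (1/9)*9 = 1)
Q(O) = O + O**2
Q(U - 2*(-1)) + (-5*10)*o(-5) = (-14 - 2*(-1))*(1 + (-14 - 2*(-1))) - 5*10*1 = (-14 + 2)*(1 + (-14 + 2)) - 50*1 = -12*(1 - 12) - 50 = -12*(-11) - 50 = 132 - 50 = 82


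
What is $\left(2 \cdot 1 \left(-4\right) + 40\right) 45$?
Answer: $1440$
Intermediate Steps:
$\left(2 \cdot 1 \left(-4\right) + 40\right) 45 = \left(2 \left(-4\right) + 40\right) 45 = \left(-8 + 40\right) 45 = 32 \cdot 45 = 1440$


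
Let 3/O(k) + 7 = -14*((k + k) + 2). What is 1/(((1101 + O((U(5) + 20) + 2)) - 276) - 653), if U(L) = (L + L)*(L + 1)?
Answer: 777/133643 ≈ 0.0058140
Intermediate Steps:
U(L) = 2*L*(1 + L) (U(L) = (2*L)*(1 + L) = 2*L*(1 + L))
O(k) = 3/(-35 - 28*k) (O(k) = 3/(-7 - 14*((k + k) + 2)) = 3/(-7 - 14*(2*k + 2)) = 3/(-7 - 14*(2 + 2*k)) = 3/(-7 + (-28 - 28*k)) = 3/(-35 - 28*k))
1/(((1101 + O((U(5) + 20) + 2)) - 276) - 653) = 1/(((1101 - 3/(35 + 28*((2*5*(1 + 5) + 20) + 2))) - 276) - 653) = 1/(((1101 - 3/(35 + 28*((2*5*6 + 20) + 2))) - 276) - 653) = 1/(((1101 - 3/(35 + 28*((60 + 20) + 2))) - 276) - 653) = 1/(((1101 - 3/(35 + 28*(80 + 2))) - 276) - 653) = 1/(((1101 - 3/(35 + 28*82)) - 276) - 653) = 1/(((1101 - 3/(35 + 2296)) - 276) - 653) = 1/(((1101 - 3/2331) - 276) - 653) = 1/(((1101 - 3*1/2331) - 276) - 653) = 1/(((1101 - 1/777) - 276) - 653) = 1/((855476/777 - 276) - 653) = 1/(641024/777 - 653) = 1/(133643/777) = 777/133643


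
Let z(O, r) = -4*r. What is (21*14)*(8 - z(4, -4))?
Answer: -2352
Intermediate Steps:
(21*14)*(8 - z(4, -4)) = (21*14)*(8 - (-4)*(-4)) = 294*(8 - 1*16) = 294*(8 - 16) = 294*(-8) = -2352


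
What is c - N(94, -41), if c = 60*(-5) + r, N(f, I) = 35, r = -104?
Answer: -439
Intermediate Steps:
c = -404 (c = 60*(-5) - 104 = -300 - 104 = -404)
c - N(94, -41) = -404 - 1*35 = -404 - 35 = -439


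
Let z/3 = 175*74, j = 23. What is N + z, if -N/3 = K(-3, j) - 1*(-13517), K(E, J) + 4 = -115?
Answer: -1344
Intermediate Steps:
K(E, J) = -119 (K(E, J) = -4 - 115 = -119)
N = -40194 (N = -3*(-119 - 1*(-13517)) = -3*(-119 + 13517) = -3*13398 = -40194)
z = 38850 (z = 3*(175*74) = 3*12950 = 38850)
N + z = -40194 + 38850 = -1344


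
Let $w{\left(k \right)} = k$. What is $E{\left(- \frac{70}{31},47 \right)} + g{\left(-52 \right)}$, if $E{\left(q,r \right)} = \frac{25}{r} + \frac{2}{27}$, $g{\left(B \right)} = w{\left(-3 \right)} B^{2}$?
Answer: $- \frac{10293359}{1269} \approx -8111.4$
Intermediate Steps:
$g{\left(B \right)} = - 3 B^{2}$
$E{\left(q,r \right)} = \frac{2}{27} + \frac{25}{r}$ ($E{\left(q,r \right)} = \frac{25}{r} + 2 \cdot \frac{1}{27} = \frac{25}{r} + \frac{2}{27} = \frac{2}{27} + \frac{25}{r}$)
$E{\left(- \frac{70}{31},47 \right)} + g{\left(-52 \right)} = \left(\frac{2}{27} + \frac{25}{47}\right) - 3 \left(-52\right)^{2} = \left(\frac{2}{27} + 25 \cdot \frac{1}{47}\right) - 8112 = \left(\frac{2}{27} + \frac{25}{47}\right) - 8112 = \frac{769}{1269} - 8112 = - \frac{10293359}{1269}$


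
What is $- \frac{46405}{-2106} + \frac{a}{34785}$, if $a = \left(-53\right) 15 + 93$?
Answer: $\frac{179191057}{8139690} \approx 22.014$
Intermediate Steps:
$a = -702$ ($a = -795 + 93 = -702$)
$- \frac{46405}{-2106} + \frac{a}{34785} = - \frac{46405}{-2106} - \frac{702}{34785} = \left(-46405\right) \left(- \frac{1}{2106}\right) - \frac{78}{3865} = \frac{46405}{2106} - \frac{78}{3865} = \frac{179191057}{8139690}$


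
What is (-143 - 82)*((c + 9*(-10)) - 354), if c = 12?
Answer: 97200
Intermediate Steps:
(-143 - 82)*((c + 9*(-10)) - 354) = (-143 - 82)*((12 + 9*(-10)) - 354) = -225*((12 - 90) - 354) = -225*(-78 - 354) = -225*(-432) = 97200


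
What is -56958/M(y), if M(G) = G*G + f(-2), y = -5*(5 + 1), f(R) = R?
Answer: -28479/449 ≈ -63.428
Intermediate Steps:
y = -30 (y = -5*6 = -30)
M(G) = -2 + G² (M(G) = G*G - 2 = G² - 2 = -2 + G²)
-56958/M(y) = -56958/(-2 + (-30)²) = -56958/(-2 + 900) = -56958/898 = -56958*1/898 = -28479/449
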